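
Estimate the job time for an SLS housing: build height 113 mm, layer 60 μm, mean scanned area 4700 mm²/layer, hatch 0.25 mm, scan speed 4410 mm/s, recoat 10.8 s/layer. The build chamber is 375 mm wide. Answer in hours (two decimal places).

Layers = ⌈113/0.06⌉ = 1884.
Hatch length per layer = 4700 / 0.25, so 18800 mm.
Scan time per layer = 18800 / 4410, so 4.263 s.
Per-layer time = 4.263 + 10.8 = 15.063 s.
1884 layers × 15.063 s/layer = 28378.692 s, i.e. 7.88 hours.

7.88 hours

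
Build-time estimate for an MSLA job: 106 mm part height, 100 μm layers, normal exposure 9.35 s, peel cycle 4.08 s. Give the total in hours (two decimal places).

3.95 hours

Number of layers: 106 / 0.1 → 1060 (rounded up).
Each layer takes = 9.35 + 4.08 = 13.43 s.
Total = 1060 × 13.43 = 14235.8 s = 3.95 hours.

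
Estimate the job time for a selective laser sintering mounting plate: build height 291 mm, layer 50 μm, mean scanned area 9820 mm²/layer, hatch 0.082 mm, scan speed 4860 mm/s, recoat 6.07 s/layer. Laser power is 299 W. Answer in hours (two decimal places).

49.65 hours

Layer count = ceil(291 / 0.05) = 5820.
Scan path per layer = 9820 / 0.082, so 119756.1 mm.
Per-layer scan time: 119756.1 / 4860 → 24.6412 s.
Layer cycle: 24.6412 + 6.07 → 30.7112 s.
5820 layers × 30.7112 s/layer = 178739.184 s, i.e. 49.65 hours.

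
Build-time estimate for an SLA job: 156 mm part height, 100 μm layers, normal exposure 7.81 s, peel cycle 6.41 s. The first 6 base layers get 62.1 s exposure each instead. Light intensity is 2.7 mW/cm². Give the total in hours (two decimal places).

6.25 hours

Layer count = ceil(156 / 0.1) = 1560.
Base layers: 6 × (62.1 + 6.41) → 411.06 s.
Normal layers = 1554 × (7.81 + 6.41) = 22097.88 s.
Sum: 411.06 + 22097.88 = 22508.94 s → 6.25 hours.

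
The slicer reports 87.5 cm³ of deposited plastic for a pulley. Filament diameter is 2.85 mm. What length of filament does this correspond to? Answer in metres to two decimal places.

A = π r² = π × 1.425² = 6.3794 mm².
Length = 87.5 cm³ / 6.3794 mm² = 87500 / 6.3794 = 13716.02 mm = 13.72 m.

13.72 m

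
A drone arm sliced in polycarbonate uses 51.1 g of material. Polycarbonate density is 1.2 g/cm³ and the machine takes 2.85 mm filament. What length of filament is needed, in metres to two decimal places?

Extruded volume: 51.1/1.2 = 42.5833 cm³ (42583.3 mm³).
A = π r² = π × 1.425² = 6.3794 mm².
Length = 42583.3 / 6.3794 = 6675.13 mm = 6.68 m.

6.68 m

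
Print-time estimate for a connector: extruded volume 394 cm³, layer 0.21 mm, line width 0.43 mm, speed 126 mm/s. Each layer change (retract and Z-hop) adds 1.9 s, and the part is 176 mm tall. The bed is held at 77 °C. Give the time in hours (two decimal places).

Extrusion cross-section = 0.21 × 0.43 = 0.0903 mm².
Total extruded path = 394000/0.0903 = 4363233.7 mm.
Time extruding = 4363233.7 / 126, so 34628.8 s.
Number of layers: 176 / 0.21 → 839 (rounded up).
Non-print overhead = 839 × 1.9 = 1594.1 s.
Altogether 34628.8 + 1594.1 = 36222.9 s, i.e. 10.06 hours.

10.06 hours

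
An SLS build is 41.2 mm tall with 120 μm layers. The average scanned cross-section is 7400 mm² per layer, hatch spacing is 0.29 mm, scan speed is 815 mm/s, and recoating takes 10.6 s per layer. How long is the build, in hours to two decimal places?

Layers = ⌈41.2/0.12⌉ = 344.
Scan path per layer: 7400 / 0.29 → 25517.2 mm.
Scan time per layer: 25517.2 / 815 → 31.3094 s.
Layer cycle: 31.3094 + 10.6 → 41.9094 s.
Build time = 344 × 41.9094 = 14416.8336 s = 4.00 hours.

4.00 hours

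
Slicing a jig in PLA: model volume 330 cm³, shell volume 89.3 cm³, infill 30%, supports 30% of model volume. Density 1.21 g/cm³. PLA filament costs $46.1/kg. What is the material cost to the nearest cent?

$14.53

Infill region = 330 − 89.3 = 240.7 cm³.
Deposited infill = 0.30 × 240.7, so 72.21 cm³.
Support = 0.30 × 330 = 99 cm³.
Deposited volume = 89.3 + 72.21 + 99, so 260.51 cm³.
Mass: 260.51 × 1.21 → 315.2171 g.
Cost = 315.2171 g / 1000 × $46.1/kg = $14.53.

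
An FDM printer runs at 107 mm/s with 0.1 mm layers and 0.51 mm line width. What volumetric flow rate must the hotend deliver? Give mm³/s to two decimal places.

5.46

Bead cross-section: 0.1 × 0.51 → 0.051 mm².
Q = v·A = 107 × 0.051 = 5.46 mm³/s.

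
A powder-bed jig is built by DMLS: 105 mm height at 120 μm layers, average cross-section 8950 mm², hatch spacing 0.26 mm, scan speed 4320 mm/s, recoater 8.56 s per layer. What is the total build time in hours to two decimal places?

4.02 hours

Layers = ⌈105/0.12⌉ = 875.
Hatch length per layer: 8950 / 0.26 → 34423.1 mm.
Per-layer scan time: 34423.1 / 4320 → 7.9683 s.
Layer cycle = 7.9683 + 8.56, so 16.5283 s.
875 layers × 16.5283 s/layer = 14462.2625 s, i.e. 4.02 hours.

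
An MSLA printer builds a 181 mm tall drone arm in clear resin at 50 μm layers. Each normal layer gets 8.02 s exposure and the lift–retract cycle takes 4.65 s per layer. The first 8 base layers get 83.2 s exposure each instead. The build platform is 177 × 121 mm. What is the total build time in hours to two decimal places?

12.91 hours

Layer count = ceil(181 / 0.05) = 3620.
Bottom layers = 8 × (83.2 + 4.65) = 702.8 s.
Regular layers = 3612 × (8.02 + 4.65), so 45764.04 s.
Sum: 702.8 + 45764.04 = 46466.84 s → 12.91 hours.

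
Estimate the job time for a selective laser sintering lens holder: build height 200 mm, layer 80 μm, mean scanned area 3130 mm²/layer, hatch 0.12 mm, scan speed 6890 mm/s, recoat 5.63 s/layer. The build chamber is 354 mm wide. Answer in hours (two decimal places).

Number of layers: 200 / 0.08 → 2500 (rounded up).
Per-layer scan distance = 3130 / 0.12 = 26083.3 mm.
Per-layer scan time = 26083.3 / 6890, so 3.7857 s.
Per-layer time = 3.7857 + 5.63, so 9.4157 s.
2500 layers × 9.4157 s/layer = 23539.25 s, i.e. 6.54 hours.

6.54 hours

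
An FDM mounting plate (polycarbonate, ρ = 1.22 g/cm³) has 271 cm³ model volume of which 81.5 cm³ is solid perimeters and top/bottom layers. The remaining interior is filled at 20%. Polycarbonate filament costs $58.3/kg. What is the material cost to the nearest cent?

Volume inside the shell = 271 − 81.5 = 189.5 cm³.
Deposited infill = 0.20 × 189.5 = 37.9 cm³.
Deposited volume: 81.5 + 37.9 → 119.4 cm³.
Mass = 119.4 × 1.22 = 145.668 g.
At $58.3/kg: 145.668/1000 × 58.3 = $8.49.

$8.49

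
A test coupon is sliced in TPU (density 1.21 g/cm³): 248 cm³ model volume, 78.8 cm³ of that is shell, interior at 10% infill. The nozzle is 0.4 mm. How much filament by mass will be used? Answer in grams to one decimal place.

115.8 g

Volume inside the shell = 248 − 78.8, so 169.2 cm³.
Infill volume: 0.10 × 169.2 → 16.92 cm³.
Deposited volume = 78.8 + 16.92 = 95.72 cm³.
Mass: 95.72 × 1.21 → 115.8212 g.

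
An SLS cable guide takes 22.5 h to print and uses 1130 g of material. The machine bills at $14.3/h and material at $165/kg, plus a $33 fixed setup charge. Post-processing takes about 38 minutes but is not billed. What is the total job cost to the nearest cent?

Time charge = 14.3 × 22.5 = $321.75.
Material charge: 165 × 1130/1000 → $186.45.
Total = 321.75 + 186.45 + 33 = $541.20.

$541.20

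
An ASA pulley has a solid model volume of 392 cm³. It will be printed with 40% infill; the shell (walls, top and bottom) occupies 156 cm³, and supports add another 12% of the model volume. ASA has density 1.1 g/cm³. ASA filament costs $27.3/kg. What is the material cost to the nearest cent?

$8.93

Volume inside the shell = 392 − 156, so 236 cm³.
Infill deposited = 0.40 × 236, so 94.4 cm³.
Support: 0.12 × 392 → 47.04 cm³.
Deposited volume = 156 + 94.4 + 47.04 = 297.44 cm³.
Mass = 297.44 × 1.1 = 327.184 g.
Cost = 327.184 g / 1000 × $27.3/kg = $8.93.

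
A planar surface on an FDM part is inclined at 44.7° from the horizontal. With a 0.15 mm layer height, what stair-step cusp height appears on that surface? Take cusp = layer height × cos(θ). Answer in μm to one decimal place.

106.6 μm

h_c = t·cos θ = 0.15 × 0.7108 = 0.10662 mm (106.6 μm).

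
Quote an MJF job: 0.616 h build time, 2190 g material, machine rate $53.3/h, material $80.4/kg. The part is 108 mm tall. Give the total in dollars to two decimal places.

$208.91

Machine cost = 53.3 × 0.616 = $32.8328.
Feedstock cost = 80.4 × 2190/1000, so $176.076.
Job cost: 32.8328 + 176.076 = 208.9088 ≈ $208.91.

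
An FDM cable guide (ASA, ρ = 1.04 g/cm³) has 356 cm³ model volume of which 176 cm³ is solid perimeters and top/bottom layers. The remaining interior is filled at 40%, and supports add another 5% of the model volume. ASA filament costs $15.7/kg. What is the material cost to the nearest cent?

$4.34

Infill region: 356 − 176 → 180 cm³.
Deposited infill = 0.40 × 180, so 72 cm³.
Support = 0.05 × 356, so 17.8 cm³.
Total extruded = 176 + 72 + 17.8 = 265.8 cm³.
Mass = 265.8 × 1.04 = 276.432 g.
Cost = 276.432 g / 1000 × $15.7/kg = $4.34.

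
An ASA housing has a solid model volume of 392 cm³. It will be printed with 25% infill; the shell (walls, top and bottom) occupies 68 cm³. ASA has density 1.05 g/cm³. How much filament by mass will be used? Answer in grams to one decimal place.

156.5 g

Infill region: 392 − 68 → 324 cm³.
Infill deposited: 0.25 × 324 → 81 cm³.
Total printed volume = 68 + 81, so 149 cm³.
Mass: 149 × 1.05 → 156.45 g.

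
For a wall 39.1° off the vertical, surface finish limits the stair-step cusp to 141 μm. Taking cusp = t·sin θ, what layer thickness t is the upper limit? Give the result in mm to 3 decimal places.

0.224 mm

t = h_c / sin θ = 0.141 / 0.6307 = 0.224 mm.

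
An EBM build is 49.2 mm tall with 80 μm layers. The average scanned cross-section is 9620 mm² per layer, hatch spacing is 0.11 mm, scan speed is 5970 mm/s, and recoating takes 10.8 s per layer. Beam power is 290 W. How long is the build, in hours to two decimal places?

Number of layers: 49.2 / 0.08 → 615 (rounded up).
Per-layer scan distance: 9620 / 0.11 → 87454.5 mm.
Per-layer scan time: 87454.5 / 5970 → 14.649 s.
Per-layer time = 14.649 + 10.8 = 25.449 s.
615 layers × 25.449 s/layer = 15651.135 s, i.e. 4.35 hours.

4.35 hours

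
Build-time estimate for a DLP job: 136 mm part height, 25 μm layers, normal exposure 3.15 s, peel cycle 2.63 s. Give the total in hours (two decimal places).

Number of layers: 136 / 0.025 → 5440 (rounded up).
Per-layer time = 3.15 + 2.63, so 5.78 s.
Build time: 5440 × 5.78 s = 31443.2 s, i.e. 8.73 hours.

8.73 hours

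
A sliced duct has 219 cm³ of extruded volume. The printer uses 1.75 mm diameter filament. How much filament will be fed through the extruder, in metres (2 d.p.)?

91.05 m

Cross-section of 1.75 mm filament: π·(1.75/2)² = 2.4053 mm².
Length = 219 cm³ / 2.4053 mm² = 219000 / 2.4053 = 91048.93 mm = 91.05 m.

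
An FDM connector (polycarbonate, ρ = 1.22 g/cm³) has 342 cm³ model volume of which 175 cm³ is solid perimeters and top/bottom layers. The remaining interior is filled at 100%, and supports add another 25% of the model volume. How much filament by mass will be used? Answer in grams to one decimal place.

521.6 g

Interior volume = 342 − 175 = 167 cm³.
Deposited infill = 1.00 × 167, so 167 cm³.
Support: 0.25 × 342 → 85.5 cm³.
Total printed volume = 175 + 167 + 85.5 = 427.5 cm³.
Mass: 427.5 × 1.22 → 521.55 g.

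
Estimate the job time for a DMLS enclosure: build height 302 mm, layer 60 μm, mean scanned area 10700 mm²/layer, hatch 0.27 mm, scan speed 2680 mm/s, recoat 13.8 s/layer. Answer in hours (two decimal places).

Number of layers: 302 / 0.06 → 5034 (rounded up).
Per-layer scan distance = 10700 / 0.27 = 39629.6 mm.
Laser time per layer = 39629.6 / 2680 = 14.7872 s.
Time per layer = 14.7872 + 13.8 = 28.5872 s.
Build time = 5034 × 28.5872 = 143907.9648 s = 39.97 hours.

39.97 hours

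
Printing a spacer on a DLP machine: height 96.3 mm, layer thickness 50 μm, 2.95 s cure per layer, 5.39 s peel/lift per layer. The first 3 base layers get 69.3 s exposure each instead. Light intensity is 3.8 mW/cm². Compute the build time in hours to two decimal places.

4.52 hours

Number of layers: 96.3 / 0.05 → 1926 (rounded up).
Base layers = 3 × (69.3 + 5.39), so 224.07 s.
Remaining layers: 1923 × (2.95 + 5.39) → 16037.82 s.
Sum: 224.07 + 16037.82 = 16261.89 s → 4.52 hours.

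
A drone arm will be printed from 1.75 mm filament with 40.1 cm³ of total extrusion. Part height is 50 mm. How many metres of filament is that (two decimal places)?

16.67 m

Filament cross-section = π × (1.75/2)² = 2.4053 mm².
L = 40100 mm³ / 2.4053 mm² = 16671.52 mm, i.e. 16.67 m.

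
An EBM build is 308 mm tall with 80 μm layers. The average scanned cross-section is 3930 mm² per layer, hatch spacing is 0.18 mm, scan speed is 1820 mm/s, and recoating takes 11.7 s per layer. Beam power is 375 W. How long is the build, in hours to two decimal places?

Number of layers: 308 / 0.08 → 3850 (rounded up).
Scan path per layer: 3930 / 0.18 → 21833.3 mm.
Beam time per layer: 21833.3 / 1820 → 11.9963 s.
Layer cycle: 11.9963 + 11.7 → 23.6963 s.
Build time = 3850 × 23.6963 = 91230.755 s = 25.34 hours.

25.34 hours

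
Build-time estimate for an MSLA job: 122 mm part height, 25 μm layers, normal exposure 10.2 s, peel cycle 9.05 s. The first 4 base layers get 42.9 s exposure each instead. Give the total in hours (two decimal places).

26.13 hours

Layers = ⌈122/0.025⌉ = 4880.
Burn-in layers: 4 × (42.9 + 9.05) → 207.8 s.
Regular layers: 4876 × (10.2 + 9.05) → 93863 s.
Total = 207.8 + 93863 = 94070.8 s = 26.13 hours.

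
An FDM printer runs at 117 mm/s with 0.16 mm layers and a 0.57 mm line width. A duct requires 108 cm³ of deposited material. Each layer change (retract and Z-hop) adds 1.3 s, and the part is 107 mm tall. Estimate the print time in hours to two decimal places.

3.05 hours

Line area = 0.16 × 0.57, so 0.0912 mm².
Total extruded path = 108000/0.0912 = 1184210.5 mm.
Time extruding = 1184210.5 / 117, so 10121.5 s.
Layers = ⌈107/0.16⌉ = 669.
Non-print overhead: 669 × 1.3 → 869.7 s.
Altogether 10121.5 + 869.7 = 10991.2 s, i.e. 3.05 hours.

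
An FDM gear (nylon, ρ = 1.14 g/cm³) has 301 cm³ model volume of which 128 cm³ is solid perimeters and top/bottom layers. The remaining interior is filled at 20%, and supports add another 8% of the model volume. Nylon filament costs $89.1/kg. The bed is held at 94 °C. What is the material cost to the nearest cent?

$18.96

Interior volume = 301 − 128 = 173 cm³.
Deposited infill: 0.20 × 173 → 34.6 cm³.
Support: 0.08 × 301 → 24.08 cm³.
Deposited volume = 128 + 34.6 + 24.08 = 186.68 cm³.
Mass: 186.68 × 1.14 → 212.8152 g.
At $89.1/kg: 212.8152/1000 × 89.1 = $18.96.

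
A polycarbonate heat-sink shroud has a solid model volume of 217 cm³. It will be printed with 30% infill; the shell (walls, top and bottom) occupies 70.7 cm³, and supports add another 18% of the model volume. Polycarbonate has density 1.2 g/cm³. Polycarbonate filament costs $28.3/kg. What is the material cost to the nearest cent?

Interior volume = 217 − 70.7 = 146.3 cm³.
Infill volume = 0.30 × 146.3 = 43.89 cm³.
Support: 0.18 × 217 → 39.06 cm³.
Deposited volume = 70.7 + 43.89 + 39.06, so 153.65 cm³.
Mass = 153.65 × 1.2 = 184.38 g.
Cost = 184.38 g / 1000 × $28.3/kg = $5.22.

$5.22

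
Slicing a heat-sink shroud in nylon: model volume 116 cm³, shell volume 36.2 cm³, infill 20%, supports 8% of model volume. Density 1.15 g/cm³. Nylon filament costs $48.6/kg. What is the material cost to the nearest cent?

$3.43

Interior volume = 116 − 36.2 = 79.8 cm³.
Infill volume = 0.20 × 79.8 = 15.96 cm³.
Support = 0.08 × 116 = 9.28 cm³.
Total extruded = 36.2 + 15.96 + 9.28 = 61.44 cm³.
Mass: 61.44 × 1.15 → 70.656 g.
At $48.6/kg: 70.656/1000 × 48.6 = $3.43.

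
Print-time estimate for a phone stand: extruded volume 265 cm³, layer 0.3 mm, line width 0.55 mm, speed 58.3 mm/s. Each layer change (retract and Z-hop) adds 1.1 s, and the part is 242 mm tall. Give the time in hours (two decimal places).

Extrusion cross-section = 0.3 × 0.55 = 0.165 mm².
Path length: 265000 mm³ / 0.165 mm² → 1606060.6 mm.
Print-move time = 1606060.6 / 58.3 = 27548.2 s.
Layer count = ceil(242 / 0.3) = 807.
Non-print overhead: 807 × 1.1 → 887.7 s.
Total = 27548.2 + 887.7 = 28435.9 s = 7.90 hours.

7.90 hours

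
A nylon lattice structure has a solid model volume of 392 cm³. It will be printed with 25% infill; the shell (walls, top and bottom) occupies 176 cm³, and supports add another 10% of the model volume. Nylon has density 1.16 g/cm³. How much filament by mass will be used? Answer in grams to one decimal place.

Interior volume = 392 − 176 = 216 cm³.
Deposited infill: 0.25 × 216 → 54 cm³.
Support = 0.10 × 392 = 39.2 cm³.
Total printed volume: 176 + 54 + 39.2 → 269.2 cm³.
Mass: 269.2 × 1.16 → 312.272 g.

312.3 g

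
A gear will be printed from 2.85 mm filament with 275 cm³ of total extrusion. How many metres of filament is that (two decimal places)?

43.11 m

Cross-section of 2.85 mm filament: π·(2.85/2)² = 6.3794 mm².
Length = 275 cm³ / 6.3794 mm² = 275000 / 6.3794 = 43107.5 mm = 43.11 m.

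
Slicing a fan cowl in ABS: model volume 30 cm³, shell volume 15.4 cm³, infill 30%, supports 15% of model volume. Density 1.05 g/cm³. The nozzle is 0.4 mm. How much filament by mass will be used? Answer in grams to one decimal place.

25.5 g

Infill region: 30 − 15.4 → 14.6 cm³.
Infill volume: 0.30 × 14.6 → 4.38 cm³.
Support = 0.15 × 30 = 4.5 cm³.
Total extruded = 15.4 + 4.38 + 4.5 = 24.28 cm³.
Mass = 24.28 × 1.05, so 25.494 g.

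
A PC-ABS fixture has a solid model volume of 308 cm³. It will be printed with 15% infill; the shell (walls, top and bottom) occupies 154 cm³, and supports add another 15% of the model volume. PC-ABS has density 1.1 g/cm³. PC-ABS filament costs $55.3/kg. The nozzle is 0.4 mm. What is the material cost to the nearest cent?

$13.58

Infill region: 308 − 154 → 154 cm³.
Infill deposited = 0.15 × 154, so 23.1 cm³.
Support: 0.15 × 308 → 46.2 cm³.
Deposited volume = 154 + 23.1 + 46.2 = 223.3 cm³.
Mass = 223.3 × 1.1, so 245.63 g.
At $55.3/kg: 245.63/1000 × 55.3 = $13.58.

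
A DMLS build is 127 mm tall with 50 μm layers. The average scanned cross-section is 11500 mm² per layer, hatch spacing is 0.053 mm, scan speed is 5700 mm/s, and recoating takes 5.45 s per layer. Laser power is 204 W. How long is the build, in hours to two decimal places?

Number of layers: 127 / 0.05 → 2540 (rounded up).
Hatch length per layer = 11500 / 0.053 = 216981.1 mm.
Scan time per layer = 216981.1 / 5700 = 38.0669 s.
Layer cycle = 38.0669 + 5.45 = 43.5169 s.
Total: 2540 × 43.5169 s = 110532.926 s → 30.70 hours.

30.70 hours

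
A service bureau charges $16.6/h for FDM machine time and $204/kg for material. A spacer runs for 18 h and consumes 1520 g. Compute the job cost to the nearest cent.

Time charge = 16.6 × 18, so $298.80.
Material charge = 204 × 1520/1000, so $310.08.
Total = 298.80 + 310.08 = $608.88.

$608.88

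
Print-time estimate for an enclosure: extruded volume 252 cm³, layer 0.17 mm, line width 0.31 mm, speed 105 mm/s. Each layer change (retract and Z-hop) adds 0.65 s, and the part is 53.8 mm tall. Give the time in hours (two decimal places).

12.71 hours

Line area: 0.17 × 0.31 → 0.0527 mm².
Total extruded path = 252000/0.0527 = 4781783.7 mm.
Extrusion time = 4781783.7 / 105, so 45540.8 s.
Layer count = ceil(53.8 / 0.17) = 317.
Layer-change overhead = 317 × 0.65, so 206.05 s.
Altogether 45540.8 + 206.05 = 45746.85 s, i.e. 12.71 hours.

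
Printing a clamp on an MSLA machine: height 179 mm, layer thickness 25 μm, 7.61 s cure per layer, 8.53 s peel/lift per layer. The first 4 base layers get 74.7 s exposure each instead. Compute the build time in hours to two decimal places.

32.18 hours

Layers = ⌈179/0.025⌉ = 7160.
Bottom layers: 4 × (74.7 + 8.53) → 332.92 s.
Normal layers = 7156 × (7.61 + 8.53), so 115497.84 s.
Sum: 332.92 + 115497.84 = 115830.76 s → 32.18 hours.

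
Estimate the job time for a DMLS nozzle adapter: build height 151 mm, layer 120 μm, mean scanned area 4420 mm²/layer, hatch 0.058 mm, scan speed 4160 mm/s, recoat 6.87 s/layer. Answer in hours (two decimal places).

8.81 hours

Number of layers: 151 / 0.12 → 1259 (rounded up).
Hatch length per layer = 4420 / 0.058 = 76206.9 mm.
Laser time per layer: 76206.9 / 4160 → 18.319 s.
Time per layer: 18.319 + 6.87 → 25.189 s.
Total: 1259 × 25.189 s = 31712.951 s → 8.81 hours.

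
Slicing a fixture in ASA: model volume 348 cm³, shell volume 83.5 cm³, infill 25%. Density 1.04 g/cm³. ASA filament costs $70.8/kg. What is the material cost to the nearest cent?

Volume inside the shell = 348 − 83.5, so 264.5 cm³.
Deposited infill = 0.25 × 264.5, so 66.125 cm³.
Total printed volume = 83.5 + 66.125 = 149.625 cm³.
Mass: 149.625 × 1.04 → 155.61 g.
Cost = 155.61 g / 1000 × $70.8/kg = $11.02.

$11.02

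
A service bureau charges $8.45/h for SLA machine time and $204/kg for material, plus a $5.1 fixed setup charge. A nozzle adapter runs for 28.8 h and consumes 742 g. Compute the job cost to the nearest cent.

$399.83

Machine-time cost = 8.45 × 28.8, so $243.36.
Material cost = 204 × 742/1000 = $151.368.
Adding setup: 243.36 + 151.368 + 5.1 → 399.828 ≈ $399.83.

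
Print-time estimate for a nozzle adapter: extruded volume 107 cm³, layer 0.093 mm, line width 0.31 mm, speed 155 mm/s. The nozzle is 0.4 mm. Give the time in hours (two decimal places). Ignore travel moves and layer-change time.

6.65 hours

Bead cross-section = 0.093 × 0.31, so 0.02883 mm².
Toolpath length = 107 cm³ / 0.02883 mm² = 107000 / 0.02883 = 3711411.7 mm.
Time extruding: 3711411.7 / 155 → 23944.6 s.
In the requested units: 23944.6 s = 6.65 hours.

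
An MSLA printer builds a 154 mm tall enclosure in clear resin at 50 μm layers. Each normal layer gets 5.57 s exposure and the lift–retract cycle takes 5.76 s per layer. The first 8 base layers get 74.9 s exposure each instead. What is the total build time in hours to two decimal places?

9.85 hours

Number of layers: 154 / 0.05 → 3080 (rounded up).
Burn-in layers = 8 × (74.9 + 5.76) = 645.28 s.
Normal layers = 3072 × (5.57 + 5.76) = 34805.76 s.
Total = 645.28 + 34805.76 = 35451.04 s = 9.85 hours.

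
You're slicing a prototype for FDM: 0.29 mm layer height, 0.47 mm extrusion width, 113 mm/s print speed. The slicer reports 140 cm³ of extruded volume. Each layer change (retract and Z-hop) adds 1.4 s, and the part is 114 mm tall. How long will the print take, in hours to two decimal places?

2.68 hours

Extrusion cross-section: 0.29 × 0.47 → 0.1363 mm².
Total extruded path = 140000/0.1363 = 1027146 mm.
Time extruding = 1027146 / 113, so 9089.8 s.
Number of layers: 114 / 0.29 → 394 (rounded up).
Z-hop total = 394 × 1.4, so 551.6 s.
Altogether 9089.8 + 551.6 = 9641.4 s, i.e. 2.68 hours.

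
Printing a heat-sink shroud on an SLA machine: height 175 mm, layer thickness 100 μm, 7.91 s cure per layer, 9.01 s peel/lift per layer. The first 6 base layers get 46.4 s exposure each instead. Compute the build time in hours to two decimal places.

8.29 hours

Layer count = ceil(175 / 0.1) = 1750.
Burn-in layers = 6 × (46.4 + 9.01), so 332.46 s.
Regular layers: 1744 × (7.91 + 9.01) → 29508.48 s.
Sum: 332.46 + 29508.48 = 29840.94 s → 8.29 hours.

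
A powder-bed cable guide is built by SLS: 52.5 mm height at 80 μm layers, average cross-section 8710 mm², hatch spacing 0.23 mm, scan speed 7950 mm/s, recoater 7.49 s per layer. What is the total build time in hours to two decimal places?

Layer count = ceil(52.5 / 0.08) = 657.
Per-layer scan distance = 8710 / 0.23, so 37869.6 mm.
Scan time per layer = 37869.6 / 7950 = 4.7635 s.
Per-layer time = 4.7635 + 7.49 = 12.2535 s.
Build time = 657 × 12.2535 = 8050.5495 s = 2.24 hours.

2.24 hours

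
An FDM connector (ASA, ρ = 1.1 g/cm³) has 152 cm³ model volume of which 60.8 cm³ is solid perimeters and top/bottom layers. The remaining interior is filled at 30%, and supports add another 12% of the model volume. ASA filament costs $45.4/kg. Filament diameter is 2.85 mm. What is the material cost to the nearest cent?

$5.31

Interior volume: 152 − 60.8 → 91.2 cm³.
Infill volume = 0.30 × 91.2, so 27.36 cm³.
Support: 0.12 × 152 → 18.24 cm³.
Total printed volume = 60.8 + 27.36 + 18.24 = 106.4 cm³.
Mass = 106.4 × 1.1 = 117.04 g.
Cost = 117.04 g / 1000 × $45.4/kg = $5.31.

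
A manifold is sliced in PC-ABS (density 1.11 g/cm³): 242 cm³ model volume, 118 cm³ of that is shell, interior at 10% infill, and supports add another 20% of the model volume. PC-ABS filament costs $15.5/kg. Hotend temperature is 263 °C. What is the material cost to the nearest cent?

Interior volume: 242 − 118 → 124 cm³.
Infill volume: 0.10 × 124 → 12.4 cm³.
Support = 0.20 × 242 = 48.4 cm³.
Total printed volume = 118 + 12.4 + 48.4, so 178.8 cm³.
Mass = 178.8 × 1.11 = 198.468 g.
Cost = 198.468 g / 1000 × $15.5/kg = $3.08.

$3.08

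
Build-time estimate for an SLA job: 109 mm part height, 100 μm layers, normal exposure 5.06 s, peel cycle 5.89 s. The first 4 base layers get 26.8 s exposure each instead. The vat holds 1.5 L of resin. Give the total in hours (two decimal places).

3.34 hours

Layer count = ceil(109 / 0.1) = 1090.
Burn-in layers = 4 × (26.8 + 5.89), so 130.76 s.
Regular layers: 1086 × (5.06 + 5.89) → 11891.7 s.
Total = 130.76 + 11891.7 = 12022.46 s = 3.34 hours.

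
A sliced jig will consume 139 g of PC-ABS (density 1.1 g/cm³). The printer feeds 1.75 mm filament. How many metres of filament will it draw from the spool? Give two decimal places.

Volume = 139 g / 1.1 g·cm⁻³ = 126.3636 cm³ = 126363.6 mm³.
Filament cross-section = π × (1.75/2)² = 2.4053 mm².
L = V/A = 126363.6/2.4053 = 52535.48 mm → 52.54 m.

52.54 m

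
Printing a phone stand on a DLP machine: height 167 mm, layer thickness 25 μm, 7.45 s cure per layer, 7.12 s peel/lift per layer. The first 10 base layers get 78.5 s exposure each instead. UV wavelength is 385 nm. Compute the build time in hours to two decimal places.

Number of layers: 167 / 0.025 → 6680 (rounded up).
Base layers = 10 × (78.5 + 7.12), so 856.2 s.
Remaining layers = 6670 × (7.45 + 7.12), so 97181.9 s.
Total = 856.2 + 97181.9 = 98038.1 s = 27.23 hours.

27.23 hours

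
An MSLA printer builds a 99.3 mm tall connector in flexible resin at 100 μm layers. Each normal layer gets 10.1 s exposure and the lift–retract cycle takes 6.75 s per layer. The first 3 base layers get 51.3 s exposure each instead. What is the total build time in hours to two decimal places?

4.68 hours

Layers = ⌈99.3/0.1⌉ = 993.
Burn-in layers: 3 × (51.3 + 6.75) → 174.15 s.
Normal layers = 990 × (10.1 + 6.75), so 16681.5 s.
Total = 174.15 + 16681.5 = 16855.65 s = 4.68 hours.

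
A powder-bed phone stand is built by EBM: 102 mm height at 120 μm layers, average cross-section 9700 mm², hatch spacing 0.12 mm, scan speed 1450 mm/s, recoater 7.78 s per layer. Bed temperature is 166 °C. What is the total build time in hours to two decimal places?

15.00 hours

Layers = ⌈102/0.12⌉ = 850.
Scan path per layer = 9700 / 0.12, so 80833.3 mm.
Scan time per layer = 80833.3 / 1450 = 55.7471 s.
Time per layer = 55.7471 + 7.78 = 63.5271 s.
850 layers × 63.5271 s/layer = 53998.035 s, i.e. 15.00 hours.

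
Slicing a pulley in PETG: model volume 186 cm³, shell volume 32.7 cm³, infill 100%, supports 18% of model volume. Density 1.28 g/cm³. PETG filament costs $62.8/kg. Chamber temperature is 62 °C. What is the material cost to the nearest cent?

$17.64

Interior volume = 186 − 32.7 = 153.3 cm³.
Infill volume = 1.00 × 153.3 = 153.3 cm³.
Support = 0.18 × 186, so 33.48 cm³.
Total printed volume = 32.7 + 153.3 + 33.48, so 219.48 cm³.
Mass = 219.48 × 1.28, so 280.9344 g.
At $62.8/kg: 280.9344/1000 × 62.8 = $17.64.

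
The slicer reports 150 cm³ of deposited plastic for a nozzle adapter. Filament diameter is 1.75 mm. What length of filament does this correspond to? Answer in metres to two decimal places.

62.36 m

Filament cross-section = π × (1.75/2)² = 2.4053 mm².
Length = 150 cm³ / 2.4053 mm² = 150000 / 2.4053 = 62362.28 mm = 62.36 m.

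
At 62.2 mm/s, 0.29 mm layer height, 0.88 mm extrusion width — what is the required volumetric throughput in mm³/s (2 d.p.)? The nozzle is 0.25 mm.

15.87

Extrusion cross-section = 0.29 × 0.88, so 0.2552 mm².
Volumetric flow = 62.2 × 0.2552 = 15.87 mm³/s.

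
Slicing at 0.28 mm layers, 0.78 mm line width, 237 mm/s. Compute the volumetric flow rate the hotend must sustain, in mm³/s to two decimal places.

51.76

Extrusion cross-section = 0.28 × 0.78, so 0.2184 mm².
Q = v·A = 237 × 0.2184 = 51.76 mm³/s.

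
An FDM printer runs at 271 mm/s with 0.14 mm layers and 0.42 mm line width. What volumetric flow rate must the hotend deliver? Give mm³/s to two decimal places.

15.93

A: 0.14 × 0.42 → 0.0588 mm².
Q = v·A = 271 × 0.0588 = 15.93 mm³/s.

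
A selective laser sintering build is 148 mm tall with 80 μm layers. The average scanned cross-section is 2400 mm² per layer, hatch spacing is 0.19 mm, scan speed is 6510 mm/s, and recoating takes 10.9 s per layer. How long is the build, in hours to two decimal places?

Layer count = ceil(148 / 0.08) = 1850.
Per-layer scan distance: 2400 / 0.19 → 12631.6 mm.
Laser time per layer: 12631.6 / 6510 → 1.9403 s.
Time per layer = 1.9403 + 10.9, so 12.8403 s.
Total: 1850 × 12.8403 s = 23754.555 s → 6.60 hours.

6.60 hours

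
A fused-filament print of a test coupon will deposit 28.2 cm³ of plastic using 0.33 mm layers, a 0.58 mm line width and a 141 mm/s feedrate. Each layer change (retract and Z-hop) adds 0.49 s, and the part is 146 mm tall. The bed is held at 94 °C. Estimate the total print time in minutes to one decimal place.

21.0 minutes

Extrusion cross-section = 0.33 × 0.58 = 0.1914 mm².
Total extruded path = 28200/0.1914 = 147335.4 mm.
Extrusion time = 147335.4 / 141, so 1044.9 s.
Layers = ⌈146/0.33⌉ = 443.
Layer-change overhead = 443 × 0.49 = 217.07 s.
Total = 1044.9 + 217.07 = 1261.97 s = 21.0 minutes.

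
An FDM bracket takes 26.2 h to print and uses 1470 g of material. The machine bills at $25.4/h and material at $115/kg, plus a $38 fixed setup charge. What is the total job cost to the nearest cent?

Machine-time cost = 25.4 × 26.2 = $665.48.
Feedstock cost: 115 × 1470/1000 → $169.05.
Adding setup: 665.48 + 169.05 + 38 → $872.53.

$872.53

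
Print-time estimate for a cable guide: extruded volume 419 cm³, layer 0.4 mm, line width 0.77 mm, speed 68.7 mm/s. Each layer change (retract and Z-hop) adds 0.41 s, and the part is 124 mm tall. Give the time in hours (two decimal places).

5.54 hours

Line area = 0.4 × 0.77 = 0.308 mm².
Path length: 419000 mm³ / 0.308 mm² → 1360389.6 mm.
Extrusion time: 1360389.6 / 68.7 → 19801.9 s.
Layers = ⌈124/0.4⌉ = 310.
Non-print overhead = 310 × 0.41 = 127.1 s.
Altogether 19801.9 + 127.1 = 19929 s, i.e. 5.54 hours.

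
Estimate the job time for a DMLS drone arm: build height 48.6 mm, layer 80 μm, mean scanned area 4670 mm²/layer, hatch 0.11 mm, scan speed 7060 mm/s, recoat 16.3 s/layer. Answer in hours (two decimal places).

Layers = ⌈48.6/0.08⌉ = 608.
Per-layer scan distance = 4670 / 0.11, so 42454.5 mm.
Scan time per layer = 42454.5 / 7060 = 6.0134 s.
Layer cycle = 6.0134 + 16.3 = 22.3134 s.
Total: 608 × 22.3134 s = 13566.5472 s → 3.77 hours.

3.77 hours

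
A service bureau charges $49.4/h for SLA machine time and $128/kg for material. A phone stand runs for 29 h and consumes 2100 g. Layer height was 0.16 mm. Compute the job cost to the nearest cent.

$1701.40

Machine cost: 49.4 × 29 → $1432.60.
Feedstock cost: 128 × 2100/1000 → $268.80.
Job cost: 1432.60 + 268.80 = $1701.40.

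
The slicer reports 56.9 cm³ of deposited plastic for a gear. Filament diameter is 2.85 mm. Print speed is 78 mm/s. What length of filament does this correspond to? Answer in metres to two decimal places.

Cross-section of 2.85 mm filament: π·(2.85/2)² = 6.3794 mm².
L = 56900 mm³ / 6.3794 mm² = 8919.33 mm, i.e. 8.92 m.

8.92 m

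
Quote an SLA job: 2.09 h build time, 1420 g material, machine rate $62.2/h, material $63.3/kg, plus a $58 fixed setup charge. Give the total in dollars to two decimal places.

Time charge: 62.2 × 2.09 → $129.998.
Material charge = 63.3 × 1420/1000, so $89.886.
Total = 129.998 + 89.886 + 58 = 277.884 ≈ $277.88.

$277.88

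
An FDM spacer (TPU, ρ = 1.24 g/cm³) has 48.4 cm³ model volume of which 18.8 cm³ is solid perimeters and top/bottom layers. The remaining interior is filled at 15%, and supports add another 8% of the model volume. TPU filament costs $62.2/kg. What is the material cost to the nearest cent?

Volume inside the shell: 48.4 − 18.8 → 29.6 cm³.
Infill deposited = 0.15 × 29.6, so 4.44 cm³.
Support: 0.08 × 48.4 → 3.872 cm³.
Total extruded = 18.8 + 4.44 + 3.872, so 27.112 cm³.
Mass: 27.112 × 1.24 → 33.61888 g.
Cost = 33.61888 g / 1000 × $62.2/kg = $2.09.

$2.09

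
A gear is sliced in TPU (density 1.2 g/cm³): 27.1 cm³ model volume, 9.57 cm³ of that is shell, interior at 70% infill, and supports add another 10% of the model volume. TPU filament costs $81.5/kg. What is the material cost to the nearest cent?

$2.40

Interior volume = 27.1 − 9.57 = 17.53 cm³.
Deposited infill = 0.70 × 17.53 = 12.271 cm³.
Support = 0.10 × 27.1 = 2.71 cm³.
Total printed volume = 9.57 + 12.271 + 2.71, so 24.551 cm³.
Mass = 24.551 × 1.2, so 29.4612 g.
Cost = 29.4612 g / 1000 × $81.5/kg = $2.40.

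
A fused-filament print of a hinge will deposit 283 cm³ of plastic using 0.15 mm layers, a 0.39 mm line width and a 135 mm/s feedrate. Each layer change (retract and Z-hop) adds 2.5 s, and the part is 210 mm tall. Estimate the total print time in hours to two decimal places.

Line area = 0.15 × 0.39 = 0.0585 mm².
Path length: 283000 mm³ / 0.0585 mm² → 4837606.8 mm.
Print-move time = 4837606.8 / 135, so 35834.1 s.
Layers = ⌈210/0.15⌉ = 1400.
Non-print overhead = 1400 × 2.5 = 3500 s.
Altogether 35834.1 + 3500 = 39334.1 s, i.e. 10.93 hours.

10.93 hours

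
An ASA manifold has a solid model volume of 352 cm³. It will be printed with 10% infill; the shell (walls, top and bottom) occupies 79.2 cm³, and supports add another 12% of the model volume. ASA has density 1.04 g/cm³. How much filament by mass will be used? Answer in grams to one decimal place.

154.7 g

Volume inside the shell = 352 − 79.2 = 272.8 cm³.
Infill volume = 0.10 × 272.8, so 27.28 cm³.
Support: 0.12 × 352 → 42.24 cm³.
Total printed volume = 79.2 + 27.28 + 42.24, so 148.72 cm³.
Mass: 148.72 × 1.04 → 154.6688 g.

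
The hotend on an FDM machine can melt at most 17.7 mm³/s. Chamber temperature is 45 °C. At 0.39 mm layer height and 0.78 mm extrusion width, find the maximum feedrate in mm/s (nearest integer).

A: 0.39 × 0.78 → 0.3042 mm².
v_max = Q/A = 17.7/0.3042 = 58.19 mm/s → 58 mm/s.

58 mm/s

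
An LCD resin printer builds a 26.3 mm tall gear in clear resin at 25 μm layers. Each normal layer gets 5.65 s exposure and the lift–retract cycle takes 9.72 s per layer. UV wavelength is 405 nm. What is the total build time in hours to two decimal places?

Number of layers: 26.3 / 0.025 → 1052 (rounded up).
Each layer takes: 5.65 + 9.72 → 15.37 s.
Build time: 1052 × 15.37 s = 16169.24 s, i.e. 4.49 hours.

4.49 hours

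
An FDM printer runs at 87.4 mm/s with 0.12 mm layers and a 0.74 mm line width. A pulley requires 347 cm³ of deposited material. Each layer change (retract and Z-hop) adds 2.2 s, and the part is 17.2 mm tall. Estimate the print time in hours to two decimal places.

12.51 hours

Line area: 0.12 × 0.74 → 0.0888 mm².
Total extruded path = 347000/0.0888 = 3907657.7 mm.
Print-move time: 3907657.7 / 87.4 → 44710 s.
Layer count = ceil(17.2 / 0.12) = 144.
Layer-change overhead = 144 × 2.2 = 316.8 s.
Total = 44710 + 316.8 = 45026.8 s = 12.51 hours.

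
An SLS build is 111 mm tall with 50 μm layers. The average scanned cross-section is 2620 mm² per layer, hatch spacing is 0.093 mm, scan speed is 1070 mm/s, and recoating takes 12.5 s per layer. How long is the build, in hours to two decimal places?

23.94 hours

Layer count = ceil(111 / 0.05) = 2220.
Per-layer scan distance: 2620 / 0.093 → 28172 mm.
Scan time per layer = 28172 / 1070, so 26.329 s.
Per-layer time: 26.329 + 12.5 → 38.829 s.
2220 layers × 38.829 s/layer = 86200.38 s, i.e. 23.94 hours.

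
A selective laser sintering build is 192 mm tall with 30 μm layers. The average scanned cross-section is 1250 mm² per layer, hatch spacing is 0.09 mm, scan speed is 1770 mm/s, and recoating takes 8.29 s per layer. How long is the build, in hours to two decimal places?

28.69 hours

Layer count = ceil(192 / 0.03) = 6400.
Hatch length per layer = 1250 / 0.09, so 13888.9 mm.
Laser time per layer = 13888.9 / 1770 = 7.8468 s.
Layer cycle = 7.8468 + 8.29 = 16.1368 s.
Build time = 6400 × 16.1368 = 103275.52 s = 28.69 hours.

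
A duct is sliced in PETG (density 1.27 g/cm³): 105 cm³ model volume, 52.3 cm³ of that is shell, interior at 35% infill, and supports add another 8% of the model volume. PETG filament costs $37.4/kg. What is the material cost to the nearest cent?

$3.76

Volume inside the shell = 105 − 52.3 = 52.7 cm³.
Infill volume = 0.35 × 52.7, so 18.445 cm³.
Support = 0.08 × 105, so 8.4 cm³.
Total extruded = 52.3 + 18.445 + 8.4, so 79.145 cm³.
Mass: 79.145 × 1.27 → 100.51415 g.
At $37.4/kg: 100.51415/1000 × 37.4 = $3.76.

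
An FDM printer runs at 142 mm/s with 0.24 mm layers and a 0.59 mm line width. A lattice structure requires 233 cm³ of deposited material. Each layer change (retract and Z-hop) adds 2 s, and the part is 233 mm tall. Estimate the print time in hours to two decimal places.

Line area = 0.24 × 0.59, so 0.1416 mm².
Path length: 233000 mm³ / 0.1416 mm² → 1645480.2 mm.
Extrusion time = 1645480.2 / 142, so 11587.9 s.
Layer count = ceil(233 / 0.24) = 971.
Layer-change overhead = 971 × 2, so 1942 s.
Altogether 11587.9 + 1942 = 13529.9 s, i.e. 3.76 hours.

3.76 hours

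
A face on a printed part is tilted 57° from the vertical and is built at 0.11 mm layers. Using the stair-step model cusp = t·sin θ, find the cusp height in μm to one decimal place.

Cusp = layer height × sin(57°) = 0.11 × 0.8387 = 0.092257 mm = 92.3 μm.

92.3 μm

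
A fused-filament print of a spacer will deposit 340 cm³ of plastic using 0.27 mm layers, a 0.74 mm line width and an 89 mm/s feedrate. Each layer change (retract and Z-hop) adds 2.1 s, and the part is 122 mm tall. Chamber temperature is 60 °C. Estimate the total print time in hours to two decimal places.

Bead cross-section = 0.27 × 0.74 = 0.1998 mm².
Toolpath length = 340 cm³ / 0.1998 mm² = 340000 / 0.1998 = 1701701.7 mm.
Time extruding = 1701701.7 / 89, so 19120.2 s.
Layer count = ceil(122 / 0.27) = 452.
Z-hop total = 452 × 2.1 = 949.2 s.
Total = 19120.2 + 949.2 = 20069.4 s = 5.57 hours.

5.57 hours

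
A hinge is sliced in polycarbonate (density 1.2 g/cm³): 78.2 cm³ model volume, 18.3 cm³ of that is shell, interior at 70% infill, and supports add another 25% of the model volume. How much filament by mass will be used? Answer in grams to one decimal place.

95.7 g

Interior volume = 78.2 − 18.3, so 59.9 cm³.
Infill deposited = 0.70 × 59.9 = 41.93 cm³.
Support: 0.25 × 78.2 → 19.55 cm³.
Deposited volume = 18.3 + 41.93 + 19.55 = 79.78 cm³.
Mass: 79.78 × 1.2 → 95.736 g.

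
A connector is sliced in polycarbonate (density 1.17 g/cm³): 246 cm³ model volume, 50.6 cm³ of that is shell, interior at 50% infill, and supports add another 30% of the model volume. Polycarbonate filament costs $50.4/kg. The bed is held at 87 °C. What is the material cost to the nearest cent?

Volume inside the shell = 246 − 50.6, so 195.4 cm³.
Deposited infill = 0.50 × 195.4 = 97.7 cm³.
Support: 0.30 × 246 → 73.8 cm³.
Total extruded = 50.6 + 97.7 + 73.8, so 222.1 cm³.
Mass = 222.1 × 1.17, so 259.857 g.
Cost = 259.857 g / 1000 × $50.4/kg = $13.10.

$13.10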